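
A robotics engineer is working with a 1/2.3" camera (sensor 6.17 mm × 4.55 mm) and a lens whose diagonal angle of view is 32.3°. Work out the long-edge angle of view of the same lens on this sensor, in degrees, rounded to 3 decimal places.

26.239°

Sensor diagonal = √(6.17² + 4.55²) = √58.7714 ≈ 7.6663 mm.
From the diagonal AOV: f = 7.6663 / (2·tan(16.15°)) = 7.6663 / 0.57916 ≈ 13.2368 mm.
Long-edge AOV = 2·arctan(6.17 / (2 × 13.2368)) = 2·arctan(0.23306) ≈ 26.2386°.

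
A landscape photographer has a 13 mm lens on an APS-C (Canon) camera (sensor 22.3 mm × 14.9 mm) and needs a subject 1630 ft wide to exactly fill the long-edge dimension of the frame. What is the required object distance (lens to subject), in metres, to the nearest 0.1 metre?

289.6 m

W: 1630 ft × 304.8 mm/ft = 496823.98 mm.
Magnification m = w/W = dᵢ/dₒ; combined with 1/f = 1/dₒ + 1/dᵢ this gives dₒ = f·(1 + W/w).
dₒ = 13 mm × (1 + 496824/22.3) = 13 × 22280.1024 ≈ 289641.332 mm = 289.641 m.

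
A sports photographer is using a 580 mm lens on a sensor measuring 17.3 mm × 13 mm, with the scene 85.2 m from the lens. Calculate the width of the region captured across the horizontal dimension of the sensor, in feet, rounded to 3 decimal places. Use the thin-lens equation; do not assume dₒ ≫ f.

dₒ: 85.2 m = 85200 mm.
Similar triangles through the lens centre give W/dₒ = w/dᵢ; with 1/f = 1/dₒ + 1/dᵢ this gives W = w·(dₒ − f)/f.
W = 17.3 mm × (85200 − 580) / 580 = 17.3 × 145.8966 ≈ 2524.010 mm = 2524.010/304.8 ft = 8.28087 ft.

8.281 ft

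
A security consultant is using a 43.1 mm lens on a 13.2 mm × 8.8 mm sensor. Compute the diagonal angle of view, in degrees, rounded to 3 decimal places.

20.856°

Sensor diagonal = √(13.2² + 8.8²) = √251.6800 ≈ 15.8644 mm.
Angle of view α = 2·arctan(d/2f) with d = 15.8644 mm and f = 43.1 mm.
d/2f = 0.18404; arctan(0.18404) ≈ 10.4281°, so α ≈ 20.8563°.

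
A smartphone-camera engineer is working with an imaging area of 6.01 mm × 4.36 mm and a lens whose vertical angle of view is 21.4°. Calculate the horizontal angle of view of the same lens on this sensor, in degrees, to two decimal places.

29.20°

From the vertical AOV: f = 4.36 / (2·tan(10.7°)) = 4.36 / 0.37790 ≈ 11.5373 mm.
Horizontal AOV = 2·arctan(6.01 / (2 × 11.5373)) = 2·arctan(0.26046) ≈ 29.1977°.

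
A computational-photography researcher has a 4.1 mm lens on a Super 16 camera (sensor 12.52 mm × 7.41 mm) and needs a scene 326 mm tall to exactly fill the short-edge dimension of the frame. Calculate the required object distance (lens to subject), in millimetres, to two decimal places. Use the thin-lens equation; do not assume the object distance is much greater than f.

184.48 mm

Magnification m = h/W = dᵢ/dₒ; combined with 1/f = 1/dₒ + 1/dᵢ this gives dₒ = f·(1 + W/h).
dₒ = 4.1 mm × (1 + 326/7.41) = 4.1 × 44.9946 ≈ 184.478 mm.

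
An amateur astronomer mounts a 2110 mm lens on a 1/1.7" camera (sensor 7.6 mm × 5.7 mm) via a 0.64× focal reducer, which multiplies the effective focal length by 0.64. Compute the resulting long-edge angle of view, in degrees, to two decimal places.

Effective focal length f = 2110 × 0.64 = 1350.4 mm.
α = 2·arctan(7.6 / (2 × 1350.4)) = 2·arctan(0.00281) ≈ 0.3225°.

0.32°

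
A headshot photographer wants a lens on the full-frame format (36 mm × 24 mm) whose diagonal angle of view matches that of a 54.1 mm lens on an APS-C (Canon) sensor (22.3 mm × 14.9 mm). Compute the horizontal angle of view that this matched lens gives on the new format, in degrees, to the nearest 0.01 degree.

23.31°

Sensor diagonal = √(22.3² + 14.9²) = √719.3000 ≈ 26.8198 mm.
Sensor diagonal = √(36² + 24²) = √1872.0000 ≈ 43.2666 mm.
Equal diagonal AOV ⇒ f₂ = f₁ · 43.2666/26.8198 = 54.1 × 1.61324 ≈ 87.2761 mm.
Horizontal AOV on the new format = 2·arctan(36 / (2 × 87.2761)) = 2·arctan(0.20624) ≈ 23.3068°.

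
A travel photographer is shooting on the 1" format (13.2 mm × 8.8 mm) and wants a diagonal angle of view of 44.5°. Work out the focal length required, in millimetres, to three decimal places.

19.389 mm

Sensor diagonal = √(13.2² + 8.8²) = √251.6800 ≈ 15.8644 mm.
From α = 2·arctan(d/2f) we get f = d / (2·tan(α/2)).
With d = 15.8644 mm and α/2 = 22.25°, tan(α/2) ≈ 0.40911, so f ≈ 15.8644 / 0.81822 ≈ 19.3889 mm.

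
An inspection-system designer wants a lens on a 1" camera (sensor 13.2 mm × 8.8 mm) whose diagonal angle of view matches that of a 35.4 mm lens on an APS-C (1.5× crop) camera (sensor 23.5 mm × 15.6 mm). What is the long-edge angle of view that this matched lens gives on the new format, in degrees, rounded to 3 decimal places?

36.679°

Sensor diagonal = √(23.5² + 15.6²) = √795.6100 ≈ 28.2066 mm.
Sensor diagonal = √(13.2² + 8.8²) = √251.6800 ≈ 15.8644 mm.
Equal diagonal AOV ⇒ f₂ = f₁ · 15.8644/28.2066 = 35.4 × 0.56244 ≈ 19.9103 mm.
Long-edge AOV on the new format = 2·arctan(13.2 / (2 × 19.9103)) = 2·arctan(0.33149) ≈ 36.6794°.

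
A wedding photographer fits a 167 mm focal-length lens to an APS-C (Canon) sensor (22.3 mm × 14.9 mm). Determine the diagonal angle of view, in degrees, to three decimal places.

Sensor diagonal = √(22.3² + 14.9²) = √719.3000 ≈ 26.8198 mm.
Angle of view α = 2·arctan(d/2f) with d = 26.8198 mm and f = 167 mm.
d/2f = 0.08030; arctan(0.08030) ≈ 4.5909°, so α ≈ 9.1819°.

9.182°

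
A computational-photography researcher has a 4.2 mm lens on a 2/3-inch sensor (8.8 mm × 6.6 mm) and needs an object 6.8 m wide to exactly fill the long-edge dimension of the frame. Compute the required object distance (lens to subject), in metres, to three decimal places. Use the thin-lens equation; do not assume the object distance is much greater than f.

W: 6.8 m = 6800 mm.
Magnification m = w/W = dᵢ/dₒ; combined with 1/f = 1/dₒ + 1/dᵢ this gives dₒ = f·(1 + W/w).
dₒ = 4.2 mm × (1 + 6800/8.8) = 4.2 × 773.7273 ≈ 3249.655 mm = 3.24965 m.

3.250 m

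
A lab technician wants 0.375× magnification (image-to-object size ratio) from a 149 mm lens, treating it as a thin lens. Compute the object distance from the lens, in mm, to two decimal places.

With m = dᵢ/dₒ and 1/f = 1/dₒ + 1/dᵢ, substituting dᵢ = m·dₒ gives 1/f = (1 + 1/m)/dₒ, hence dₒ = f·(1 + 1/m).
dₒ = 149 × (1 + 1/0.375) = 149 × 3.66667 ≈ 546.333 mm.

546.33 mm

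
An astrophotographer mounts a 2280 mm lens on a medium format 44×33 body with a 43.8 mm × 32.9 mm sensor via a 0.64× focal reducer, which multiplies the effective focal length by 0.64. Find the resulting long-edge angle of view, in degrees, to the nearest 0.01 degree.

Effective focal length f = 2280 × 0.64 = 1459.2 mm.
α = 2·arctan(43.8 / (2 × 1459.2)) = 2·arctan(0.01501) ≈ 1.7197°.

1.72°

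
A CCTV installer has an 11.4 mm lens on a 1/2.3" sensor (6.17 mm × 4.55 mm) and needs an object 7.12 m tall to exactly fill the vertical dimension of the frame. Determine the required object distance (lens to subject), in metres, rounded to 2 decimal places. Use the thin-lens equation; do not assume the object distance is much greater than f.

17.85 m

W: 7.12 m = 7120 mm.
Magnification m = h/W = dᵢ/dₒ; combined with 1/f = 1/dₒ + 1/dᵢ this gives dₒ = f·(1 + W/h).
dₒ = 11.4 mm × (1 + 7120/4.55) = 11.4 × 1565.8352 ≈ 17850.521 mm = 17.8505 m.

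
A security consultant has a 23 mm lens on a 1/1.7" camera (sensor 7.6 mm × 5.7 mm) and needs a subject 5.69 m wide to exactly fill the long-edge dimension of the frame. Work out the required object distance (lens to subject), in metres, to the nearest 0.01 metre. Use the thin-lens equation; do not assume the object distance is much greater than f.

17.24 m

W: 5.69 m = 5690 mm.
Magnification m = w/W = dᵢ/dₒ; combined with 1/f = 1/dₒ + 1/dᵢ this gives dₒ = f·(1 + W/w).
dₒ = 23 mm × (1 + 5690/7.6) = 23 × 749.6842 ≈ 17242.737 mm = 17.2427 m.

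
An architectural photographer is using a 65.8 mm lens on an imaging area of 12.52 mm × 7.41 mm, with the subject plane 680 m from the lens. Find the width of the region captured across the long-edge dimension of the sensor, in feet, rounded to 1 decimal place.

424.5 ft

dₒ: 680 m = 680000 mm.
Similar triangles through the lens centre give W/dₒ = w/dᵢ; with 1/f = 1/dₒ + 1/dᵢ this gives W = w·(dₒ − f)/f.
W = 12.52 mm × (680000 − 65.8) / 65.8 = 12.52 × 10333.3465 ≈ 129373.498 mm = 129373.498/304.8 ft = 424.454 ft.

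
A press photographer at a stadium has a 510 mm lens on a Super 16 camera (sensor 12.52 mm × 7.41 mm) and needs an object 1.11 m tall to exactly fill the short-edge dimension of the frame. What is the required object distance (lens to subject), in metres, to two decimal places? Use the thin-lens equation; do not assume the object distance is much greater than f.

W: 1.11 m = 1110 mm.
Magnification m = h/W = dᵢ/dₒ; combined with 1/f = 1/dₒ + 1/dᵢ this gives dₒ = f·(1 + W/h).
dₒ = 510 mm × (1 + 1110/7.41) = 510 × 150.7976 ≈ 76906.761 mm = 76.9068 m.

76.91 m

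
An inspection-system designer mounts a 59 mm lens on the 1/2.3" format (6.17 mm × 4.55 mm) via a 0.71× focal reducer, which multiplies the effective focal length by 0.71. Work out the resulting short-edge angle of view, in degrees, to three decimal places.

Effective focal length f = 59 × 0.71 = 41.89 mm.
α = 2·arctan(4.55 / (2 × 41.89)) = 2·arctan(0.05431) ≈ 6.2172°.

6.217°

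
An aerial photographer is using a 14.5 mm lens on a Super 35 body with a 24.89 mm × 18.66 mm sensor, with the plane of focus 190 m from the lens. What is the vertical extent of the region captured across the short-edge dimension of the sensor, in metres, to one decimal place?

244.5 m

dₒ: 190 m = 190000 mm.
Similar triangles through the lens centre give W/dₒ = h/dᵢ; with 1/f = 1/dₒ + 1/dᵢ this gives W = h·(dₒ − f)/f.
W = 18.66 mm × (190000 − 14.5) / 14.5 = 18.66 × 13102.4483 ≈ 244491.685 mm = 244.492 m.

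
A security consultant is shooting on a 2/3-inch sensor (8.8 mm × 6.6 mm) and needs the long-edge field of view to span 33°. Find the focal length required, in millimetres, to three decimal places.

From α = 2·arctan(w/2f) we get f = w / (2·tan(α/2)).
With w = 8.8 mm and α/2 = 16.5°, tan(α/2) ≈ 0.29621, so f ≈ 8.8 / 0.59243 ≈ 14.8542 mm.

14.854 mm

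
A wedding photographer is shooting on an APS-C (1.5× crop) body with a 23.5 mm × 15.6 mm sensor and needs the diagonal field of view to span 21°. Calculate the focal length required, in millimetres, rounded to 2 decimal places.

Sensor diagonal = √(23.5² + 15.6²) = √795.6100 ≈ 28.2066 mm.
From α = 2·arctan(d/2f) we get f = d / (2·tan(α/2)).
With d = 28.2066 mm and α/2 = 10.5°, tan(α/2) ≈ 0.18534, so f ≈ 28.2066 / 0.37068 ≈ 76.0945 mm.

76.09 mm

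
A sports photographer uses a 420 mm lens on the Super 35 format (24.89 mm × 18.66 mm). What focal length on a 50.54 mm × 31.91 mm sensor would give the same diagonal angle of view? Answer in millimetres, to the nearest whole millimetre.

Sensor diagonal = √(24.89² + 18.66²) = √967.7077 ≈ 31.1080 mm.
Sensor diagonal = √(50.54² + 31.91²) = √3572.5397 ≈ 59.7707 mm.
Equal angle of view means equal diagonal/f ratio, so f₂ = f₁ · (diagonal₂/diagonal₁) = 420 × 59.7707/31.1080.
f₂ = 420 × 1.92139 ≈ 806.985 mm.

807 mm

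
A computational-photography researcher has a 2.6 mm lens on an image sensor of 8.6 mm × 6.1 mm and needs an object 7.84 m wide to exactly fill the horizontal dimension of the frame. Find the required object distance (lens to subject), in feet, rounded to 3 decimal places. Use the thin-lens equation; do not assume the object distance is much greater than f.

W: 7.84 m = 7840 mm.
Magnification m = w/W = dᵢ/dₒ; combined with 1/f = 1/dₒ + 1/dᵢ this gives dₒ = f·(1 + W/w).
dₒ = 2.6 mm × (1 + 7840/8.6) = 2.6 × 912.6279 ≈ 2372.833 mm = 2372.833/304.8 ft = 7.78488 ft.

7.785 ft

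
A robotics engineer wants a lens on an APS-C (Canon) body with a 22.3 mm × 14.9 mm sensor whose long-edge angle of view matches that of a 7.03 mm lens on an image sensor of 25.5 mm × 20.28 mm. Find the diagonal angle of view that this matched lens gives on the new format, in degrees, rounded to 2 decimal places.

130.74°

Equal long-edge AOV ⇒ f₂ = f₁ · 22.3/25.5 = 7.03 × 0.87451 ≈ 6.1478 mm.
Sensor diagonal = √(22.3² + 14.9²) = √719.3000 ≈ 26.8198 mm.
Diagonal AOV on the new format = 2·arctan(26.8198 / (2 × 6.1478)) = 2·arctan(2.18125) ≈ 130.7415°.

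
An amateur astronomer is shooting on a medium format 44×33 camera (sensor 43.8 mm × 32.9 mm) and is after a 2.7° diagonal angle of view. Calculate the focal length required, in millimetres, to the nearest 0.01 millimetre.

Sensor diagonal = √(43.8² + 32.9²) = √3000.8500 ≈ 54.7800 mm.
From α = 2·arctan(d/2f) we get f = d / (2·tan(α/2)).
With d = 54.7800 mm and α/2 = 1.35°, tan(α/2) ≈ 0.02357, so f ≈ 54.7800 / 0.04713 ≈ 1162.2529 mm.

1162.25 mm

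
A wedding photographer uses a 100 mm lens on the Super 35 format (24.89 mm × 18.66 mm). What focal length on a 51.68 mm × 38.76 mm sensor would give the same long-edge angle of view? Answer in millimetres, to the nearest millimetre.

208 mm

Equal angle of view means equal width/f ratio, so f₂ = f₁ · (width₂/width₁) = 100 × 51.68/24.89.
f₂ = 100 × 2.07634 ≈ 207.634 mm.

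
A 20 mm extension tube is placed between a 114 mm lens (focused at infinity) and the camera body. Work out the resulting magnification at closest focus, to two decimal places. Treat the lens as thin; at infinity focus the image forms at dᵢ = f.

0.18×

The tube moves the image plane from f to f + e, so dᵢ = 114 + 20 = 134 mm. Focus is achieved when 1/f = 1/dₒ + 1/dᵢ, giving dₒ = 1/(1/f − 1/(f+e)).
Magnification m = dᵢ/dₒ = (f+e)·(1/f − 1/(f+e)) = e/f = 20/114 ≈ 0.1754.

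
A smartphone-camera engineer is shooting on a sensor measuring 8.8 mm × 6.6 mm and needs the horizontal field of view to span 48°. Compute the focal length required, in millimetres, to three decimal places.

9.883 mm

From α = 2·arctan(w/2f) we get f = w / (2·tan(α/2)).
With w = 8.8 mm and α/2 = 24°, tan(α/2) ≈ 0.44523, so f ≈ 8.8 / 0.89046 ≈ 9.8826 mm.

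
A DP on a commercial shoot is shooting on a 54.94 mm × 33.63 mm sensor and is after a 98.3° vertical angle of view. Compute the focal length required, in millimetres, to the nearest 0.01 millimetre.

From α = 2·arctan(h/2f) we get f = h / (2·tan(α/2)).
With h = 33.63 mm and α/2 = 49.15°, tan(α/2) ≈ 1.15647, so f ≈ 33.63 / 2.31294 ≈ 14.5399 mm.

14.54 mm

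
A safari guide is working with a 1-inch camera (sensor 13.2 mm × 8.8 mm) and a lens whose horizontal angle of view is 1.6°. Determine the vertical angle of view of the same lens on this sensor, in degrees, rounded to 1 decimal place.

From the horizontal AOV: f = 13.2 / (2·tan(0.8°)) = 13.2 / 0.02793 ≈ 472.6595 mm.
Vertical AOV = 2·arctan(8.8 / (2 × 472.6595)) = 2·arctan(0.00931) ≈ 1.0667°.

1.1°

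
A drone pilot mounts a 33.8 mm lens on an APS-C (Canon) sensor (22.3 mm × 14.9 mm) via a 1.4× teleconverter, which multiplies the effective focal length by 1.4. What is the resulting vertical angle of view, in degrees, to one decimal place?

Effective focal length f = 33.8 × 1.4 = 47.32 mm.
α = 2·arctan(14.9 / (2 × 47.32)) = 2·arctan(0.15744) ≈ 17.8943°.

17.9°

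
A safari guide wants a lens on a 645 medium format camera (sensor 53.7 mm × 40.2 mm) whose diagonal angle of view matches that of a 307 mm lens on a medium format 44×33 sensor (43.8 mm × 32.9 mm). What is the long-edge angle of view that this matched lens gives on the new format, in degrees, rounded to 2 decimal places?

Sensor diagonal = √(43.8² + 32.9²) = √3000.8500 ≈ 54.7800 mm.
Sensor diagonal = √(53.7² + 40.2²) = √4499.7300 ≈ 67.0800 mm.
Equal diagonal AOV ⇒ f₂ = f₁ · 67.0800/54.7800 = 307 × 1.22453 ≈ 375.9321 mm.
Long-edge AOV on the new format = 2·arctan(53.7 / (2 × 375.9321)) = 2·arctan(0.07142) ≈ 8.1705°.

8.17°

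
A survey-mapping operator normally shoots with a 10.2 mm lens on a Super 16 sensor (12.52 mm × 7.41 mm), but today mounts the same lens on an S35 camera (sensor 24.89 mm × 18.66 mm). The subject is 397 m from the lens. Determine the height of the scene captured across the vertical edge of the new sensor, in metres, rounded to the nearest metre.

726 m

The focal length stays 10.2 mm; the relevant sensor dimension is now h = 18.66 mm. Object distance dₒ = 397 m = 397000 mm.
Thin-lens field height W = h·(dₒ − f)/f = 18.66 × (397000 − 10.2)/10.2 ≈ 726257.811 mm = 726.258 m.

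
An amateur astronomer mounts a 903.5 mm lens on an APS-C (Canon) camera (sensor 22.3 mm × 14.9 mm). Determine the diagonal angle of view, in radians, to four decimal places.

0.0297 rad

Sensor diagonal = √(22.3² + 14.9²) = √719.3000 ≈ 26.8198 mm.
Angle of view α = 2·arctan(d/2f) with d = 26.8198 mm and f = 903.5 mm.
d/2f = 0.01484; arctan(0.01484) ≈ 0.0148 rad, so α ≈ 0.0297 rad.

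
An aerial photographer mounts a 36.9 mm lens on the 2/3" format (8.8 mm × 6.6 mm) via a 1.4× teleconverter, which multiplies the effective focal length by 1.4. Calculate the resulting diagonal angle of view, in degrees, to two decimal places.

Effective focal length f = 36.9 × 1.4 = 51.66 mm.
Sensor diagonal = √(8.8² + 6.6²) = √121.0000 ≈ 11.0000 mm.
α = 2·arctan(11.000 / (2 × 51.66)) = 2·arctan(0.10647) ≈ 12.1542°.

12.15°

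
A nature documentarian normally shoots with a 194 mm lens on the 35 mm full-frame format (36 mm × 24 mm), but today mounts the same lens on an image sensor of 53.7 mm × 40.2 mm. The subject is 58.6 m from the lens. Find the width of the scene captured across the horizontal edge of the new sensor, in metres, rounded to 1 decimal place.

16.2 m

The focal length stays 194 mm; the relevant sensor dimension is now w = 53.7 mm. Object distance dₒ = 58.6 m = 58600 mm.
Thin-lens field width W = w·(dₒ − f)/f = 53.7 × (58600 − 194)/194 ≈ 16167.022 mm = 16.167 m.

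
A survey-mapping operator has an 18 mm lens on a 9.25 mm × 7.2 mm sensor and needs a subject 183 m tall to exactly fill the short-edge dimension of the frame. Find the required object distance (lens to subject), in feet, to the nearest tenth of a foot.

1501.0 ft

W: 183 m = 183000 mm.
Magnification m = h/W = dᵢ/dₒ; combined with 1/f = 1/dₒ + 1/dᵢ this gives dₒ = f·(1 + W/h).
dₒ = 18 mm × (1 + 183000/7.2) = 18 × 25417.6667 ≈ 457518.000 mm = 457518.000/304.8 ft = 1501.04 ft.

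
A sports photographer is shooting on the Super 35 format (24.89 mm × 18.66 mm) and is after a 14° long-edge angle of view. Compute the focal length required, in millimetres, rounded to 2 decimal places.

101.36 mm

From α = 2·arctan(w/2f) we get f = w / (2·tan(α/2)).
With w = 24.89 mm and α/2 = 7°, tan(α/2) ≈ 0.12278, so f ≈ 24.89 / 0.24557 ≈ 101.3564 mm.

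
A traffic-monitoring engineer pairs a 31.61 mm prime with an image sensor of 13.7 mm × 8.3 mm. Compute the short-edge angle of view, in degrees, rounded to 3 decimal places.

14.959°

Angle of view α = 2·arctan(h/2f) with h = 8.3 mm and f = 31.61 mm.
h/2f = 0.13129; arctan(0.13129) ≈ 7.4794°, so α ≈ 14.9589°.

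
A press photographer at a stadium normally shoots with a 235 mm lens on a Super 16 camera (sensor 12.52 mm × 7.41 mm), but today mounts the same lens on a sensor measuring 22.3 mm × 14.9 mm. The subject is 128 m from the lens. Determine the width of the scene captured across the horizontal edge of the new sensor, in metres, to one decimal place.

The focal length stays 235 mm; the relevant sensor dimension is now w = 22.3 mm. Object distance dₒ = 128 m = 128000 mm.
Thin-lens field width W = w·(dₒ − f)/f = 22.3 × (128000 − 235)/235 ≈ 12124.083 mm = 12.1241 m.

12.1 m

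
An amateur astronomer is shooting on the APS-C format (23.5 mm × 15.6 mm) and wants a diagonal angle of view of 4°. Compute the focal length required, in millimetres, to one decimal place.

Sensor diagonal = √(23.5² + 15.6²) = √795.6100 ≈ 28.2066 mm.
From α = 2·arctan(d/2f) we get f = d / (2·tan(α/2)).
With d = 28.2066 mm and α/2 = 2°, tan(α/2) ≈ 0.03492, so f ≈ 28.2066 / 0.06984 ≈ 403.8651 mm.

403.9 mm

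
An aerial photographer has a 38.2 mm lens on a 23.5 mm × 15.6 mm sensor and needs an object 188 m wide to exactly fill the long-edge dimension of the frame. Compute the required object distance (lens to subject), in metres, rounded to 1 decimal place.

305.6 m

W: 188 m = 188000 mm.
Magnification m = w/W = dᵢ/dₒ; combined with 1/f = 1/dₒ + 1/dᵢ this gives dₒ = f·(1 + W/w).
dₒ = 38.2 mm × (1 + 188000/23.5) = 38.2 × 8001.0000 ≈ 305638.200 mm = 305.638 m.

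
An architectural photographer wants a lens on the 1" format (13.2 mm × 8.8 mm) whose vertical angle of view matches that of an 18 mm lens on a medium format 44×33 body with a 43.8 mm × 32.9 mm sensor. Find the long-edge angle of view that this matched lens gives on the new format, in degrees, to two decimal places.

Equal vertical AOV ⇒ f₂ = f₁ · 8.8/32.9 = 18 × 0.26748 ≈ 4.8146 mm.
Long-edge AOV on the new format = 2·arctan(13.2 / (2 × 4.8146)) = 2·arctan(1.37083) ≈ 107.7797°.

107.78°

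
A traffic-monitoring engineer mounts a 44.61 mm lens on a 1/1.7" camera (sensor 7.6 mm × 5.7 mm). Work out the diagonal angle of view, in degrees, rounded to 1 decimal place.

Sensor diagonal = √(7.6² + 5.7²) = √90.2500 ≈ 9.5000 mm.
Angle of view α = 2·arctan(d/2f) with d = 9.5000 mm and f = 44.61 mm.
d/2f = 0.10648; arctan(0.10648) ≈ 6.0779°, so α ≈ 12.1557°.

12.2°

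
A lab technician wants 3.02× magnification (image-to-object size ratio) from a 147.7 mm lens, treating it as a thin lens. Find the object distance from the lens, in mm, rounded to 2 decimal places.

With m = dᵢ/dₒ and 1/f = 1/dₒ + 1/dᵢ, substituting dᵢ = m·dₒ gives 1/f = (1 + 1/m)/dₒ, hence dₒ = f·(1 + 1/m).
dₒ = 147.7 × (1 + 1/3.02) = 147.7 × 1.33113 ≈ 196.607 mm.

196.61 mm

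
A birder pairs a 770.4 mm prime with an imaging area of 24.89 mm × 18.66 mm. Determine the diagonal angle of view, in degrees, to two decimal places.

2.31°

Sensor diagonal = √(24.89² + 18.66²) = √967.7077 ≈ 31.1080 mm.
Angle of view α = 2·arctan(d/2f) with d = 31.1080 mm and f = 770.4 mm.
d/2f = 0.02019; arctan(0.02019) ≈ 1.1566°, so α ≈ 2.3132°.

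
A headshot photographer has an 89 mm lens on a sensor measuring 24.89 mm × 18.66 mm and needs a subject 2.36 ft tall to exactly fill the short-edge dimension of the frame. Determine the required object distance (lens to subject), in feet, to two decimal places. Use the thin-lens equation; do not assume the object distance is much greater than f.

W: 2.36 ft × 304.8 mm/ft = 719.33 mm.
Magnification m = h/W = dᵢ/dₒ; combined with 1/f = 1/dₒ + 1/dᵢ this gives dₒ = f·(1 + W/h).
dₒ = 89 mm × (1 + 719.328/18.66) = 89 × 39.5492 ≈ 3519.878 mm = 3519.878/304.8 ft = 11.5482 ft.

11.55 ft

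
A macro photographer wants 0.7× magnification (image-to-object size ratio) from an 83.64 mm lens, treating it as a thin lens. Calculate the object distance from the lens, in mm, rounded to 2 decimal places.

203.13 mm

With m = dᵢ/dₒ and 1/f = 1/dₒ + 1/dᵢ, substituting dᵢ = m·dₒ gives 1/f = (1 + 1/m)/dₒ, hence dₒ = f·(1 + 1/m).
dₒ = 83.64 × (1 + 1/0.7) = 83.64 × 2.42857 ≈ 203.126 mm.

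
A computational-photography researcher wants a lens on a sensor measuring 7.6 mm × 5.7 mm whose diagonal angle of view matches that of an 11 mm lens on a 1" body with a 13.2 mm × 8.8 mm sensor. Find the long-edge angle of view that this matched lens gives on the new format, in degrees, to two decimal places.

59.96°

Sensor diagonal = √(13.2² + 8.8²) = √251.6800 ≈ 15.8644 mm.
Sensor diagonal = √(7.6² + 5.7²) = √90.2500 ≈ 9.5000 mm.
Equal diagonal AOV ⇒ f₂ = f₁ · 9.5000/15.8644 = 11 × 0.59882 ≈ 6.5871 mm.
Long-edge AOV on the new format = 2·arctan(7.6 / (2 × 6.5871)) = 2·arctan(0.57689) ≈ 59.9603°.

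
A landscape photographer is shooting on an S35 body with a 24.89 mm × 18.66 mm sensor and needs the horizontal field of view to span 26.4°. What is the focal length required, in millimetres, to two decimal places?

53.06 mm

From α = 2·arctan(w/2f) we get f = w / (2·tan(α/2)).
With w = 24.89 mm and α/2 = 13.2°, tan(α/2) ≈ 0.23455, so f ≈ 24.89 / 0.46910 ≈ 53.0595 mm.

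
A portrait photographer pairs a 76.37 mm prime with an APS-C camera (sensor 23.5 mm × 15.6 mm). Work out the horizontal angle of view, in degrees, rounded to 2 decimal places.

17.49°

Angle of view α = 2·arctan(w/2f) with w = 23.5 mm and f = 76.37 mm.
w/2f = 0.15386; arctan(0.15386) ≈ 8.7467°, so α ≈ 17.4935°.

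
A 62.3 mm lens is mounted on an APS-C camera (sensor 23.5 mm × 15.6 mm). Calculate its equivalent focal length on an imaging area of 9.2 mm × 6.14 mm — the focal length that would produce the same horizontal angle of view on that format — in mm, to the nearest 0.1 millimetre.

24.4 mm

Equal angle of view means equal width/f ratio, so f₂ = f₁ · (width₂/width₁) = 62.3 × 9.2/23.5.
f₂ = 62.3 × 0.39149 ≈ 24.390 mm.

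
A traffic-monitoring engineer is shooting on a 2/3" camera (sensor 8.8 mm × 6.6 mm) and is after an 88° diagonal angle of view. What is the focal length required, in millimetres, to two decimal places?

5.70 mm

Sensor diagonal = √(8.8² + 6.6²) = √121.0000 ≈ 11.0000 mm.
From α = 2·arctan(d/2f) we get f = d / (2·tan(α/2)).
With d = 11.0000 mm and α/2 = 44°, tan(α/2) ≈ 0.96569, so f ≈ 11.0000 / 1.93138 ≈ 5.6954 mm.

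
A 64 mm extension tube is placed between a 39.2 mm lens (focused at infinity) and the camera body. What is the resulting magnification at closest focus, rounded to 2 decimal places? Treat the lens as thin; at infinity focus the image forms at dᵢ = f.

1.63×

The tube moves the image plane from f to f + e, so dᵢ = 39.2 + 64 = 103.2 mm. Focus is achieved when 1/f = 1/dₒ + 1/dᵢ, giving dₒ = 1/(1/f − 1/(f+e)).
Magnification m = dᵢ/dₒ = (f+e)·(1/f − 1/(f+e)) = e/f = 64/39.2 ≈ 1.6327.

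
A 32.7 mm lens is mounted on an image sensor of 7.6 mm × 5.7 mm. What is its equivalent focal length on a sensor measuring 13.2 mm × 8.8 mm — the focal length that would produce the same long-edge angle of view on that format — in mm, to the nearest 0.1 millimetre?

Equal angle of view means equal width/f ratio, so f₂ = f₁ · (width₂/width₁) = 32.7 × 13.2/7.6.
f₂ = 32.7 × 1.73684 ≈ 56.795 mm.

56.8 mm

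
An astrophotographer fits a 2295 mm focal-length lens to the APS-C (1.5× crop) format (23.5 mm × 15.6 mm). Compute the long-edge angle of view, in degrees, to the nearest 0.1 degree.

0.6°

Angle of view α = 2·arctan(w/2f) with w = 23.5 mm and f = 2295 mm.
w/2f = 0.00512; arctan(0.00512) ≈ 0.2933°, so α ≈ 0.5867°.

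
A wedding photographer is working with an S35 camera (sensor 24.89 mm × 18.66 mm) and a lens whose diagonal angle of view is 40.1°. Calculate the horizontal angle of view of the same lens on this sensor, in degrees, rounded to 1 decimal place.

Sensor diagonal = √(24.89² + 18.66²) = √967.7077 ≈ 31.1080 mm.
From the diagonal AOV: f = 31.1080 / (2·tan(20.05°)) = 31.1080 / 0.72992 ≈ 42.6185 mm.
Horizontal AOV = 2·arctan(24.89 / (2 × 42.6185)) = 2·arctan(0.29201) ≈ 32.5566°.

32.6°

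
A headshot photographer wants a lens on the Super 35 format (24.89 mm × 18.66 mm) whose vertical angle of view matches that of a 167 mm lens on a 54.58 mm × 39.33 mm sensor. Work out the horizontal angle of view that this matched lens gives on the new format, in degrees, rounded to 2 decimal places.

Equal vertical AOV ⇒ f₂ = f₁ · 18.66/39.33 = 167 × 0.47445 ≈ 79.2326 mm.
Horizontal AOV on the new format = 2·arctan(24.89 / (2 × 79.2326)) = 2·arctan(0.15707) ≈ 17.8529°.

17.85°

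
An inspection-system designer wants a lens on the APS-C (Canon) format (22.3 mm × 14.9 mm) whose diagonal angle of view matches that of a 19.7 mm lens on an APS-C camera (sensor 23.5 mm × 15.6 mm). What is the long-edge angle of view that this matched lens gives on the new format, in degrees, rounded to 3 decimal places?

Sensor diagonal = √(23.5² + 15.6²) = √795.6100 ≈ 28.2066 mm.
Sensor diagonal = √(22.3² + 14.9²) = √719.3000 ≈ 26.8198 mm.
Equal diagonal AOV ⇒ f₂ = f₁ · 26.8198/28.2066 = 19.7 × 0.95083 ≈ 18.7314 mm.
Long-edge AOV on the new format = 2·arctan(22.3 / (2 × 18.7314)) = 2·arctan(0.59526) ≈ 61.5269°.

61.527°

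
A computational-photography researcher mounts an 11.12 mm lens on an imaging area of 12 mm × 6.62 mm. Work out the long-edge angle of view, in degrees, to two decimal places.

Angle of view α = 2·arctan(w/2f) with w = 12 mm and f = 11.12 mm.
w/2f = 0.53957; arctan(0.53957) ≈ 28.3499°, so α ≈ 56.6998°.

56.70°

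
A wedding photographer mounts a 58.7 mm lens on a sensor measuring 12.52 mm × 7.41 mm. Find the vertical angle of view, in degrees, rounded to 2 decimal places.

Angle of view α = 2·arctan(h/2f) with h = 7.41 mm and f = 58.7 mm.
h/2f = 0.06312; arctan(0.06312) ≈ 3.6116°, so α ≈ 7.2232°.

7.22°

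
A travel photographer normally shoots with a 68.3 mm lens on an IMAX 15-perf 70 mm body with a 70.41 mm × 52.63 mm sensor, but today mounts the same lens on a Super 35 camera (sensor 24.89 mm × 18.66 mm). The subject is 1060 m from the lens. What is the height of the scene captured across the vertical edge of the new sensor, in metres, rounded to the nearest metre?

290 m

The focal length stays 68.3 mm; the relevant sensor dimension is now h = 18.66 mm. Object distance dₒ = 1060 m = 1.06e+06 mm.
Thin-lens field height W = h·(dₒ − f)/f = 18.66 × (1.06e+06 − 68.3)/68.3 ≈ 289580.169 mm = 289.58 m.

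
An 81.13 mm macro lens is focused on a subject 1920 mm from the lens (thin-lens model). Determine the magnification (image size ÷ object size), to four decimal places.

Thin lens: 1/f = 1/dₒ + 1/dᵢ → 1/dᵢ = 1/81.13 − 1/1920 = 0.0118051 mm⁻¹, so dᵢ ≈ 84.7094 mm.
Magnification m = dᵢ/dₒ = 84.7094/1920 ≈ 0.04412.

0.0441×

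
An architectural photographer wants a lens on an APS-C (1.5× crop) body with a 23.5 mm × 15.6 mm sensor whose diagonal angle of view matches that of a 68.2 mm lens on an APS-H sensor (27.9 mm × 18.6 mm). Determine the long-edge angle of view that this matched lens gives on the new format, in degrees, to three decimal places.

23.150°

Sensor diagonal = √(27.9² + 18.6²) = √1124.3700 ≈ 33.5316 mm.
Sensor diagonal = √(23.5² + 15.6²) = √795.6100 ≈ 28.2066 mm.
Equal diagonal AOV ⇒ f₂ = f₁ · 28.2066/33.5316 = 68.2 × 0.84119 ≈ 57.3693 mm.
Long-edge AOV on the new format = 2·arctan(23.5 / (2 × 57.3693)) = 2·arctan(0.20481) ≈ 23.1497°.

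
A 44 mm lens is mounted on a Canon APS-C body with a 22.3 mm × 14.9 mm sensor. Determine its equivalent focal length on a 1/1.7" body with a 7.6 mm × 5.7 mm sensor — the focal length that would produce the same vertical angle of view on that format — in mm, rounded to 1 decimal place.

Equal angle of view means equal height/f ratio, so f₂ = f₁ · (height₂/height₁) = 44 × 5.7/14.9.
f₂ = 44 × 0.38255 ≈ 16.832 mm.

16.8 mm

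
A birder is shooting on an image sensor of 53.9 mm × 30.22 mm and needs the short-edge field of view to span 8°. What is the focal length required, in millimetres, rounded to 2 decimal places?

From α = 2·arctan(h/2f) we get f = h / (2·tan(α/2)).
With h = 30.22 mm and α/2 = 4°, tan(α/2) ≈ 0.06993, so f ≈ 30.22 / 0.13985 ≈ 216.0831 mm.

216.08 mm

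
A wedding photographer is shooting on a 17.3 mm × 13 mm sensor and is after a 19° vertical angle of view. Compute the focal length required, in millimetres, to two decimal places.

From α = 2·arctan(h/2f) we get f = h / (2·tan(α/2)).
With h = 13 mm and α/2 = 9.5°, tan(α/2) ≈ 0.16734, so f ≈ 13 / 0.33469 ≈ 38.8425 mm.

38.84 mm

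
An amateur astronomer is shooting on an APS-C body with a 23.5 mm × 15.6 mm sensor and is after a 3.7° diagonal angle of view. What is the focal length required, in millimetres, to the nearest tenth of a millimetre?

Sensor diagonal = √(23.5² + 15.6²) = √795.6100 ≈ 28.2066 mm.
From α = 2·arctan(d/2f) we get f = d / (2·tan(α/2)).
With d = 28.2066 mm and α/2 = 1.85°, tan(α/2) ≈ 0.03230, so f ≈ 28.2066 / 0.06460 ≈ 436.6365 mm.

436.6 mm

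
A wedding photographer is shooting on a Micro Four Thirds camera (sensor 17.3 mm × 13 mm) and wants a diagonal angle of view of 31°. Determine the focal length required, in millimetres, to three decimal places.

39.016 mm

Sensor diagonal = √(17.3² + 13²) = √468.2900 ≈ 21.6400 mm.
From α = 2·arctan(d/2f) we get f = d / (2·tan(α/2)).
With d = 21.6400 mm and α/2 = 15.5°, tan(α/2) ≈ 0.27732, so f ≈ 21.6400 / 0.55465 ≈ 39.0157 mm.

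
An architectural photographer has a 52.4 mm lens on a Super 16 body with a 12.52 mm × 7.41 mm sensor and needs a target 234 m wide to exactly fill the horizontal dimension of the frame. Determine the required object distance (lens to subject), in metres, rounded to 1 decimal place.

979.4 m

W: 234 m = 234000 mm.
Magnification m = w/W = dᵢ/dₒ; combined with 1/f = 1/dₒ + 1/dᵢ this gives dₒ = f·(1 + W/w).
dₒ = 52.4 mm × (1 + 234000/12.52) = 52.4 × 18691.0958 ≈ 979413.422 mm = 979.413 m.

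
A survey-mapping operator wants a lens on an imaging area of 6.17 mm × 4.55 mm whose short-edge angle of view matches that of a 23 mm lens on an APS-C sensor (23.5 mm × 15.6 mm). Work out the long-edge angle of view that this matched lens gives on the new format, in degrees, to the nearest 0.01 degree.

49.39°

Equal short-edge AOV ⇒ f₂ = f₁ · 4.55/15.6 = 23 × 0.29167 ≈ 6.7083 mm.
Long-edge AOV on the new format = 2·arctan(6.17 / (2 × 6.7083)) = 2·arctan(0.45988) ≈ 49.3931°.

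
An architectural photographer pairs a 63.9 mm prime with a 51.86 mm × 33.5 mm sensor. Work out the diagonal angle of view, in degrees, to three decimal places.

51.570°

Sensor diagonal = √(51.86² + 33.5²) = √3811.7096 ≈ 61.7390 mm.
Angle of view α = 2·arctan(d/2f) with d = 61.7390 mm and f = 63.9 mm.
d/2f = 0.48309; arctan(0.48309) ≈ 25.7848°, so α ≈ 51.5696°.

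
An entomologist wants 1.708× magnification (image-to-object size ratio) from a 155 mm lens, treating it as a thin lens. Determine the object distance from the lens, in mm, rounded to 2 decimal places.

With m = dᵢ/dₒ and 1/f = 1/dₒ + 1/dᵢ, substituting dᵢ = m·dₒ gives 1/f = (1 + 1/m)/dₒ, hence dₒ = f·(1 + 1/m).
dₒ = 155 × (1 + 1/1.708) = 155 × 1.58548 ≈ 245.749 mm.

245.75 mm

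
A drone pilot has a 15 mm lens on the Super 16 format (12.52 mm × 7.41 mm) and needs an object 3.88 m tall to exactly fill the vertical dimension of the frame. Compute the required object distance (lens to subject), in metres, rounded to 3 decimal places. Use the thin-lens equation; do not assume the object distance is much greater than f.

W: 3.88 m = 3880 mm.
Magnification m = h/W = dᵢ/dₒ; combined with 1/f = 1/dₒ + 1/dᵢ this gives dₒ = f·(1 + W/h).
dₒ = 15 mm × (1 + 3880/7.41) = 15 × 524.6167 ≈ 7869.251 mm = 7.86925 m.

7.869 m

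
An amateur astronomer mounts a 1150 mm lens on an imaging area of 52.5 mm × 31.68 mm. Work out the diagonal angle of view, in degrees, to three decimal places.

3.054°

Sensor diagonal = √(52.5² + 31.68²) = √3759.8724 ≈ 61.3178 mm.
Angle of view α = 2·arctan(d/2f) with d = 61.3178 mm and f = 1150 mm.
d/2f = 0.02666; arctan(0.02666) ≈ 1.5271°, so α ≈ 3.0543°.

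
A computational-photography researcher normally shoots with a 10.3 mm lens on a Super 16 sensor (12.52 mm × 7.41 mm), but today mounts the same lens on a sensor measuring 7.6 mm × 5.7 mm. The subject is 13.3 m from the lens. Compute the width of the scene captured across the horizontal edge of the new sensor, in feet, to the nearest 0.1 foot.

The focal length stays 10.3 mm; the relevant sensor dimension is now w = 7.6 mm. Object distance dₒ = 13.3 m = 13300 mm.
Thin-lens field width W = w·(dₒ − f)/f = 7.6 × (13300 − 10.3)/10.3 ≈ 9805.992 mm = 9805.992/304.8 ft = 32.1719 ft.

32.2 ft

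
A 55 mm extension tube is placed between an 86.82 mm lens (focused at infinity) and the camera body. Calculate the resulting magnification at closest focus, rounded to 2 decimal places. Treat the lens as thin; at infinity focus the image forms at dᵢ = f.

The tube moves the image plane from f to f + e, so dᵢ = 86.82 + 55 = 141.82 mm. Focus is achieved when 1/f = 1/dₒ + 1/dᵢ, giving dₒ = 1/(1/f − 1/(f+e)).
Magnification m = dᵢ/dₒ = (f+e)·(1/f − 1/(f+e)) = e/f = 55/86.82 ≈ 0.6335.

0.63×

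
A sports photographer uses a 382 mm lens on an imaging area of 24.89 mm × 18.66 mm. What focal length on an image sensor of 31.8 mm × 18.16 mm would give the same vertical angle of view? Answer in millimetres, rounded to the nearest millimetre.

372 mm

Equal angle of view means equal height/f ratio, so f₂ = f₁ · (height₂/height₁) = 382 × 18.16/18.66.
f₂ = 382 × 0.97320 ≈ 371.764 mm.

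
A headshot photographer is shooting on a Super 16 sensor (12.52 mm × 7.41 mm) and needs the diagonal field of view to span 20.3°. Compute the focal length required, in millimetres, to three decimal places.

40.632 mm

Sensor diagonal = √(12.52² + 7.41²) = √211.6585 ≈ 14.5485 mm.
From α = 2·arctan(d/2f) we get f = d / (2·tan(α/2)).
With d = 14.5485 mm and α/2 = 10.15°, tan(α/2) ≈ 0.17903, so f ≈ 14.5485 / 0.35806 ≈ 40.6320 mm.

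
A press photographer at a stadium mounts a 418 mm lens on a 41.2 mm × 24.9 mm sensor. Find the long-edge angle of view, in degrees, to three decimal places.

Angle of view α = 2·arctan(w/2f) with w = 41.2 mm and f = 418 mm.
w/2f = 0.04928; arctan(0.04928) ≈ 2.8214°, so α ≈ 5.6428°.

5.643°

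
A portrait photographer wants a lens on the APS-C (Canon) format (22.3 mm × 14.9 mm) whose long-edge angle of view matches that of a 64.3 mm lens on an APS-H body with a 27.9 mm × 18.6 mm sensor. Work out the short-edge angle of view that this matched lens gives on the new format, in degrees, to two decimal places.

Equal long-edge AOV ⇒ f₂ = f₁ · 22.3/27.9 = 64.3 × 0.79928 ≈ 51.3939 mm.
Short-edge AOV on the new format = 2·arctan(14.9 / (2 × 51.3939)) = 2·arctan(0.14496) ≈ 16.4962°.

16.50°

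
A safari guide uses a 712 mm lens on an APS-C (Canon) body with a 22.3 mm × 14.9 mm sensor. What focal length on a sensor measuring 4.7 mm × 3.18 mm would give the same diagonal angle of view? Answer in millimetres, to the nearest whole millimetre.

Sensor diagonal = √(22.3² + 14.9²) = √719.3000 ≈ 26.8198 mm.
Sensor diagonal = √(4.7² + 3.18²) = √32.2024 ≈ 5.6747 mm.
Equal angle of view means equal diagonal/f ratio, so f₂ = f₁ · (diagonal₂/diagonal₁) = 712 × 5.6747/26.8198.
f₂ = 712 × 0.21159 ≈ 150.650 mm.

151 mm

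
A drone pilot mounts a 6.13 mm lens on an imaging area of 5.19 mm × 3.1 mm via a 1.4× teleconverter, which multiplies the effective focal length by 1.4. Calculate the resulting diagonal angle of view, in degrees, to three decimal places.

Effective focal length f = 6.13 × 1.4 = 8.582 mm.
Sensor diagonal = √(5.19² + 3.1²) = √36.5461 ≈ 6.0453 mm.
α = 2·arctan(6.045 / (2 × 8.582)) = 2·arctan(0.35221) ≈ 38.8056°.

38.806°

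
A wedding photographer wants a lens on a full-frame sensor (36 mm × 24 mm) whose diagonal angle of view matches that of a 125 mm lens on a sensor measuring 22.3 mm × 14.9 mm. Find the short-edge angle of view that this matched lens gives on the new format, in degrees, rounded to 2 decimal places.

6.81°

Sensor diagonal = √(22.3² + 14.9²) = √719.3000 ≈ 26.8198 mm.
Sensor diagonal = √(36² + 24²) = √1872.0000 ≈ 43.2666 mm.
Equal diagonal AOV ⇒ f₂ = f₁ · 43.2666/26.8198 = 125 × 1.61324 ≈ 201.6545 mm.
Short-edge AOV on the new format = 2·arctan(24 / (2 × 201.6545)) = 2·arctan(0.05951) ≈ 6.8111°.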